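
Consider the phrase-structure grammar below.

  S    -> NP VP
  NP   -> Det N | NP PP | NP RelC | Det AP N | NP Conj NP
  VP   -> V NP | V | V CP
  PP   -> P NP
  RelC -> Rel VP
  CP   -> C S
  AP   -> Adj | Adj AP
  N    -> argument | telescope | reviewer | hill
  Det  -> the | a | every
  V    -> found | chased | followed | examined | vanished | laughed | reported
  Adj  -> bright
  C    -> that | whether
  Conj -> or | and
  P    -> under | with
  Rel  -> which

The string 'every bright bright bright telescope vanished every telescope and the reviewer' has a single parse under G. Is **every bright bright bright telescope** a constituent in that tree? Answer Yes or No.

Yes

[S [NP [Det every] [AP [Adj bright] [AP [Adj bright] [AP [Adj bright]]]] [N telescope]] [VP [V vanished] [NP [NP [Det every] [N telescope]] [Conj and] [NP [Det the] [N reviewer]]]]]
The words 'every bright bright bright telescope' are exhaustively dominated by a single NP node (built by NP → Det AP N), so they form a constituent.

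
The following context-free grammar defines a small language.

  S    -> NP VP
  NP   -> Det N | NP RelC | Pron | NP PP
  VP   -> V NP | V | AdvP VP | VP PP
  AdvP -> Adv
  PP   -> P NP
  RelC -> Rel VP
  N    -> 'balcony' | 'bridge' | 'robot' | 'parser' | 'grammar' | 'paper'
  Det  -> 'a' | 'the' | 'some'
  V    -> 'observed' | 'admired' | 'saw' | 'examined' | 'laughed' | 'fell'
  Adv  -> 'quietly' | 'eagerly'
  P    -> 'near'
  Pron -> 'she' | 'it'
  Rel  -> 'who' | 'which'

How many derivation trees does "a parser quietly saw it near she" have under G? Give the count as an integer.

3

Two of the 3 distinct bracketings:
[S [NP [Det a] [N parser]] [VP [AdvP [Adv quietly]] [VP [V saw] [NP [NP [Pron it]] [PP [P near] [NP [Pron she]]]]]]]
[S [NP [Det a] [N parser]] [VP [AdvP [Adv quietly]] [VP [VP [V saw] [NP [Pron it]]] [PP [P near] [NP [Pron she]]]]]]
The difference turns on whether NP → NP PP is used at the relevant span, versus an alternative expansion of NP.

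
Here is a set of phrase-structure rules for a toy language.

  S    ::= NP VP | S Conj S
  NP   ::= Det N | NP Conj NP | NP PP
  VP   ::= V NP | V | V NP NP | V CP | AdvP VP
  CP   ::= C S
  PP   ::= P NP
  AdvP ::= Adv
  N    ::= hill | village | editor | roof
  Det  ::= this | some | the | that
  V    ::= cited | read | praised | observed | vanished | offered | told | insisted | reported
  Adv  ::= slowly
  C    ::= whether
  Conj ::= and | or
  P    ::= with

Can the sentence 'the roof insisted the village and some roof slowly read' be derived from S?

S
  S
    NP
      Det: the
      N: roof
    VP
      V: insisted
      NP
        Det: the
        N: village
  Conj: and
  S
    NP
      Det: some
      N: roof
    VP
      AdvP
        Adv: slowly
      VP
        V: read
Every word is introduced by a lexical rule and the phrasal rules combine the resulting categories into a single S.

Grammatical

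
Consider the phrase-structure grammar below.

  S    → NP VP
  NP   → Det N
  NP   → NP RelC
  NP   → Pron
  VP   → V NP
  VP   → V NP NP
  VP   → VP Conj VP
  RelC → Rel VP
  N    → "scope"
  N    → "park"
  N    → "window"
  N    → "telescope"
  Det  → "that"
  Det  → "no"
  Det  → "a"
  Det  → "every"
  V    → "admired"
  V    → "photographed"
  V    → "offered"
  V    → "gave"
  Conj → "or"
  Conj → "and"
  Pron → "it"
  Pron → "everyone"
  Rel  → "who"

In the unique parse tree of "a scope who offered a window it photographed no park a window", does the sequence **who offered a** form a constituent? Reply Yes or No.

[S [NP [NP [Det a] [N scope]] [RelC [Rel who] [VP [V offered] [NP [Det a] [N window]] [NP [Pron it]]]]] [VP [V photographed] [NP [Det no] [N park]] [NP [Det a] [N window]]]]
The smallest constituent containing 'who offered a' is the RelC spanning 'who offered a window it'; no single node in the tree dominates exactly the given words.

No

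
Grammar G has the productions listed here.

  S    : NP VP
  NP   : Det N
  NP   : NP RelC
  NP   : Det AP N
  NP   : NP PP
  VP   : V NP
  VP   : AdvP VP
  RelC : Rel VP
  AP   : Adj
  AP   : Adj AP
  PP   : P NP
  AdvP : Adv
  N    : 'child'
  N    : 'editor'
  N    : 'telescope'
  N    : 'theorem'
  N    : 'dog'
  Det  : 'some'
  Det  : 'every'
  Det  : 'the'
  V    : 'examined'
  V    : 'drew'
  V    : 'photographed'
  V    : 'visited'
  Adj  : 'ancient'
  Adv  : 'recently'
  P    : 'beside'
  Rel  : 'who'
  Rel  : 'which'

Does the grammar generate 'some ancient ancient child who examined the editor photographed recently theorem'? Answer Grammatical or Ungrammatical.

A V word can never sit immediately before an Adv word in any string this grammar generates, so the substring 'photographed recently' rules out a derivation.

Ungrammatical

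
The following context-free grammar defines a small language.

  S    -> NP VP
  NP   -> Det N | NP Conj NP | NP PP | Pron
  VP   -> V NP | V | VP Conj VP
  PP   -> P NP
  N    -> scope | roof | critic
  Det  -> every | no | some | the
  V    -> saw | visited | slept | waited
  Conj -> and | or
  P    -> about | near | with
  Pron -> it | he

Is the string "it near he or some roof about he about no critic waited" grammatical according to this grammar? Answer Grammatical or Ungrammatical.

Grammatical

[S [NP [NP [NP [Pron it]] [PP [P near] [NP [Pron he]]]] [Conj or] [NP [NP [Det some] [N roof]] [PP [P about] [NP [NP [Pron he]] [PP [P about] [NP [Det no] [N critic]]]]]]] [VP [V waited]]]
Each bracket corresponds to one application of a listed rule, so the string is derivable from S.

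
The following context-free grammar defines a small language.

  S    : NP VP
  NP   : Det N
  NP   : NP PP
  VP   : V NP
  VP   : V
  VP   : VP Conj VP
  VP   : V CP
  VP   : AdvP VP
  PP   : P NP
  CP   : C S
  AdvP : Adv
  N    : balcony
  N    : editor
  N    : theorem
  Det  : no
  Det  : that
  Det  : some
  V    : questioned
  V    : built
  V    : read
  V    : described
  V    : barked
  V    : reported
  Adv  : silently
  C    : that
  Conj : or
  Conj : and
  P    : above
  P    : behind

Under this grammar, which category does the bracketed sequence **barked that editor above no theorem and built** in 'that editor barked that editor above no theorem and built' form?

VP

[S [NP [Det that] [N editor]] [VP [VP [V barked] [NP [NP [Det that] [N editor]] [PP [P above] [NP [Det no] [N theorem]]]]] [Conj and] [VP [V built]]]]
The span 'barked that editor above no theorem and built' is the VP node built by VP → VP Conj VP.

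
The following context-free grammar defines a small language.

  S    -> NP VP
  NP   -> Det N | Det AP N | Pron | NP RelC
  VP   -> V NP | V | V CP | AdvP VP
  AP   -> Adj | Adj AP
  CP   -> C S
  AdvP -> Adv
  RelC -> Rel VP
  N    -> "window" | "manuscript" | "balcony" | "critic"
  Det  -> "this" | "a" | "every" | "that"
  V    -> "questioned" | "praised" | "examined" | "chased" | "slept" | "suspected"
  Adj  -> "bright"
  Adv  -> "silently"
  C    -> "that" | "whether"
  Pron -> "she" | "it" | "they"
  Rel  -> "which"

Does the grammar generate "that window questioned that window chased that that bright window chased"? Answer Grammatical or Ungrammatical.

Ungrammatical

For S → NP VP, the only prefix that parses as NP is 'that window', but the remainder 'questioned that window chased that that bright window chased' is not a VP under these rules.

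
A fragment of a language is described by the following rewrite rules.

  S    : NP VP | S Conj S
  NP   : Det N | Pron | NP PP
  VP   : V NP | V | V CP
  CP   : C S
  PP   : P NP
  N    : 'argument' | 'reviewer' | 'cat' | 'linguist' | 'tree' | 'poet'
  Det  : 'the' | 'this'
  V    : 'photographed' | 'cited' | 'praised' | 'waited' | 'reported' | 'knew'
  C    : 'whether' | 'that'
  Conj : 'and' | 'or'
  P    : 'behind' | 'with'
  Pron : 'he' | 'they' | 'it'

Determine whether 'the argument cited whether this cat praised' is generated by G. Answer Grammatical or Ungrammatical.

Grammatical

[S [NP [Det the] [N argument]] [VP [V cited] [CP [C whether] [S [NP [Det this] [N cat]] [VP [V praised]]]]]]
The bracketing above is licensed at every node by one of the given productions, with S at the root.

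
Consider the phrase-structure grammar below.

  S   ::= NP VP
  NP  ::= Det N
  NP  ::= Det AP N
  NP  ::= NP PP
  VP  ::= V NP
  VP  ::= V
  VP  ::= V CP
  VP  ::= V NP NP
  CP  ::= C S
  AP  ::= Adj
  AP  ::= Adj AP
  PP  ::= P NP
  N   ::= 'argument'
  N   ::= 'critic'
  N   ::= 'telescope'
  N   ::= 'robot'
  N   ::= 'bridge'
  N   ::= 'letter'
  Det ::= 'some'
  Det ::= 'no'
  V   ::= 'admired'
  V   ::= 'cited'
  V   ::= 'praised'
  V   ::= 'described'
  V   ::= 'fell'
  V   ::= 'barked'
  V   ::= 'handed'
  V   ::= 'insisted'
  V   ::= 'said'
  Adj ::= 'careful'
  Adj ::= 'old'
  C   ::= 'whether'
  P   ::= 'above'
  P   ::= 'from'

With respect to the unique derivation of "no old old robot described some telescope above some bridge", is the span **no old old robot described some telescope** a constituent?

[S [NP [Det no] [AP [Adj old] [AP [Adj old]]] [N robot]] [VP [V described] [NP [NP [Det some] [N telescope]] [PP [P above] [NP [Det some] [N bridge]]]]]]
The smallest constituent containing 'no old old robot described some telescope' is the S spanning 'no old old robot described some telescope above some bridge'; no single node in the tree dominates exactly the given words.

No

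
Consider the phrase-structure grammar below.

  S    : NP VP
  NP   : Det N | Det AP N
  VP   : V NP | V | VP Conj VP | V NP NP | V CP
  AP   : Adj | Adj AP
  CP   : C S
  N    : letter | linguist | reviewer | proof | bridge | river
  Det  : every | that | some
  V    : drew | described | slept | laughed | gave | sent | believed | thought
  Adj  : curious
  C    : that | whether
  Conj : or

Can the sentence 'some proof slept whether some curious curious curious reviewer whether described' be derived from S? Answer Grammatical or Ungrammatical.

An N word can never sit immediately before a C word in any string this grammar generates, so the substring 'reviewer whether' rules out a derivation.

Ungrammatical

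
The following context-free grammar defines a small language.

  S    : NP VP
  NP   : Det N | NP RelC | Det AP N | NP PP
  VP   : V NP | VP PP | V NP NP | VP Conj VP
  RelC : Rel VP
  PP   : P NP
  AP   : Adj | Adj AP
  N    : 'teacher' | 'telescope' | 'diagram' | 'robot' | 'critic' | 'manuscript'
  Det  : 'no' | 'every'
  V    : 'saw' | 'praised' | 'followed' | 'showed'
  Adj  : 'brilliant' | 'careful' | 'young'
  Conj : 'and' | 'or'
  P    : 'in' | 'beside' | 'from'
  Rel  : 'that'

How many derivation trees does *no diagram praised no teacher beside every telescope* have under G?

2

The two bracketings:
[S [NP [Det no] [N diagram]] [VP [V praised] [NP [NP [Det no] [N teacher]] [PP [P beside] [NP [Det every] [N telescope]]]]]]
[S [NP [Det no] [N diagram]] [VP [VP [V praised] [NP [Det no] [N teacher]]] [PP [P beside] [NP [Det every] [N telescope]]]]]
The difference turns on whether NP → NP PP is used at the relevant span, versus an alternative expansion of NP.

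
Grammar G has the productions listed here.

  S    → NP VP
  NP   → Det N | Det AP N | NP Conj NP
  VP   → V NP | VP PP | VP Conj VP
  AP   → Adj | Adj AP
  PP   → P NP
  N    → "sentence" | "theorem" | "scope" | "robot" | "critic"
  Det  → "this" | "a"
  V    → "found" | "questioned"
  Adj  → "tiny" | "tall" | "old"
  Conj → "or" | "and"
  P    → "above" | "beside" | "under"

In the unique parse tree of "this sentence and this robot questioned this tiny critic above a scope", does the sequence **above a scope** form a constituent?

Yes

[S [NP [NP [Det this] [N sentence]] [Conj and] [NP [Det this] [N robot]]] [VP [VP [V questioned] [NP [Det this] [AP [Adj tiny]] [N critic]]] [PP [P above] [NP [Det a] [N scope]]]]]
The words 'above a scope' are exhaustively dominated by a single PP node (built by PP → P NP), so they form a constituent.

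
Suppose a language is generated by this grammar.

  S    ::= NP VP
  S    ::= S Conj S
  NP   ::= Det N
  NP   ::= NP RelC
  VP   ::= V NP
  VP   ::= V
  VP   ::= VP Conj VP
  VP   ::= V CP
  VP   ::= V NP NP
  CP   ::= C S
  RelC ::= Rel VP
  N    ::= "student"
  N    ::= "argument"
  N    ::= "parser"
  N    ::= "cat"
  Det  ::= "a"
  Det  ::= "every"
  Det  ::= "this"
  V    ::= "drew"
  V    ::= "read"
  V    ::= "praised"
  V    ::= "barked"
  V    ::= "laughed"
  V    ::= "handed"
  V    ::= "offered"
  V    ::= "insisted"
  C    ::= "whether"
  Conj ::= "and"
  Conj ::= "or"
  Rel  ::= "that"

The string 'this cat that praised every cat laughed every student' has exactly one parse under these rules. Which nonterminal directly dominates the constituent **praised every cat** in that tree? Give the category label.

S
  NP
    NP
      Det: this
      N: cat
    RelC
      Rel: that
      VP
        V: praised
        NP
          Det: every
          N: cat
  VP
    V: laughed
    NP
      Det: every
      N: student
The span 'praised every cat' is the VP node built by VP → V NP.
Its mother is the RelC built by RelC → Rel VP.

RelC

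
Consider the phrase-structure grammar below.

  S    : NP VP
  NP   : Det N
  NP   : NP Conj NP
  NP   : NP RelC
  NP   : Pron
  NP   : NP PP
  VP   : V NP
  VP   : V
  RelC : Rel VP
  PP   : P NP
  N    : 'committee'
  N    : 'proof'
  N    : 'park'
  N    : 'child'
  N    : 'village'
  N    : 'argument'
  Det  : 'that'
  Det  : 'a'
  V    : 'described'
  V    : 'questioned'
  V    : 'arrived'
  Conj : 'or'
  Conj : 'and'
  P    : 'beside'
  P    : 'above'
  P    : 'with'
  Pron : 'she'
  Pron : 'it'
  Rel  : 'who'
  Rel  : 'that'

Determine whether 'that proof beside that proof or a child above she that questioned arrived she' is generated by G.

Grammatical

[S [NP [NP [NP [Det that] [N proof]] [PP [P beside] [NP [Det that] [N proof]]]] [Conj or] [NP [NP [NP [Det a] [N child]] [PP [P above] [NP [Pron she]]]] [RelC [Rel that] [VP [V questioned]]]]] [VP [V arrived] [NP [Pron she]]]]
The bracketing above is licensed at every node by one of the given productions, with S at the root.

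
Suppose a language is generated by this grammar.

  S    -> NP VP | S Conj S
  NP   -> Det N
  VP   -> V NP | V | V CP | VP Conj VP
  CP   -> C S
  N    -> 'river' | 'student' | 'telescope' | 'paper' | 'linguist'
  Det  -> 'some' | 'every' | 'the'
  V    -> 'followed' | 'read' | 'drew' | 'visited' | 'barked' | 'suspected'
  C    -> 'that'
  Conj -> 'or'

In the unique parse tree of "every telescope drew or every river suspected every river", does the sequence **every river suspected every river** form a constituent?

[S [S [NP [Det every] [N telescope]] [VP [V drew]]] [Conj or] [S [NP [Det every] [N river]] [VP [V suspected] [NP [Det every] [N river]]]]]
The words 'every river suspected every river' are exhaustively dominated by a single S node (built by S → NP VP), so they form a constituent.

Yes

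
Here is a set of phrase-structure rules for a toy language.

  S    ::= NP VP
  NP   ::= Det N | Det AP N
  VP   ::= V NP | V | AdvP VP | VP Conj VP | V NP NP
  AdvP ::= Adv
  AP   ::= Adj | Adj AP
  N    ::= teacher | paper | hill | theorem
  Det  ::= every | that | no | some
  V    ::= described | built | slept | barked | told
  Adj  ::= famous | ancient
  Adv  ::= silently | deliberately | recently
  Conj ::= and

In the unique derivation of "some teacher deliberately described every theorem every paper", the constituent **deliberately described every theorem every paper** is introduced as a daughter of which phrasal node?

S

[S [NP [Det some] [N teacher]] [VP [AdvP [Adv deliberately]] [VP [V described] [NP [Det every] [N theorem]] [NP [Det every] [N paper]]]]]
The span 'deliberately described every theorem every paper' is the VP node built by VP → AdvP VP.
Its mother is the S built by S → NP VP.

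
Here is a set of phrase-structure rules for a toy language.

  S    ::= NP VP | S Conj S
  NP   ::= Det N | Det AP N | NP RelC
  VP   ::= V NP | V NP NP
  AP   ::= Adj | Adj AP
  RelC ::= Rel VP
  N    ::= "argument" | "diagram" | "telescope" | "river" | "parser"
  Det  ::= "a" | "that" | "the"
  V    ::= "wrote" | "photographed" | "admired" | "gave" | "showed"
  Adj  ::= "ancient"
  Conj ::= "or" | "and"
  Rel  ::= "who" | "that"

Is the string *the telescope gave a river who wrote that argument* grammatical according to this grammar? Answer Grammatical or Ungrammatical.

S
  NP
    Det: the
    N: telescope
  VP
    V: gave
    NP
      NP
        Det: a
        N: river
      RelC
        Rel: who
        VP
          V: wrote
          NP
            Det: that
            N: argument
Every word is introduced by a lexical rule and the phrasal rules combine the resulting categories into a single S.

Grammatical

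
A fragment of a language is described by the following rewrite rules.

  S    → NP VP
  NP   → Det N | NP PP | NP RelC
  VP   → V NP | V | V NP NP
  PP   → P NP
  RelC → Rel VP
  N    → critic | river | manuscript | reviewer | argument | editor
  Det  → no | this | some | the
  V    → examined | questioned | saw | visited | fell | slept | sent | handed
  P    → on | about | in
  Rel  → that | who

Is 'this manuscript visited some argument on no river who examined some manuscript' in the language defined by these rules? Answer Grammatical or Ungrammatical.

[S [NP [Det this] [N manuscript]] [VP [V visited] [NP [NP [Det some] [N argument]] [PP [P on] [NP [NP [Det no] [N river]] [RelC [Rel who] [VP [V examined] [NP [Det some] [N manuscript]]]]]]]]]
Each bracket corresponds to one application of a listed rule, so the string is derivable from S.

Grammatical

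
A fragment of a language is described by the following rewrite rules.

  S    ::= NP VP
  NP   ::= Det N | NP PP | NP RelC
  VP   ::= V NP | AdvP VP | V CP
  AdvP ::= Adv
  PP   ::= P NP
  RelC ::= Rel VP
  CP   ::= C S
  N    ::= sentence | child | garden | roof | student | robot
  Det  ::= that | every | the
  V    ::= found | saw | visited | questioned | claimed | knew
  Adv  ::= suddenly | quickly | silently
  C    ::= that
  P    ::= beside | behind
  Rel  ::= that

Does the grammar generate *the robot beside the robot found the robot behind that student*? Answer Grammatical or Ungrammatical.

Grammatical

S
  NP
    NP
      Det: the
      N: robot
    PP
      P: beside
      NP
        Det: the
        N: robot
  VP
    V: found
    NP
      NP
        Det: the
        N: robot
      PP
        P: behind
        NP
          Det: that
          N: student
Every word is introduced by a lexical rule and the phrasal rules combine the resulting categories into a single S.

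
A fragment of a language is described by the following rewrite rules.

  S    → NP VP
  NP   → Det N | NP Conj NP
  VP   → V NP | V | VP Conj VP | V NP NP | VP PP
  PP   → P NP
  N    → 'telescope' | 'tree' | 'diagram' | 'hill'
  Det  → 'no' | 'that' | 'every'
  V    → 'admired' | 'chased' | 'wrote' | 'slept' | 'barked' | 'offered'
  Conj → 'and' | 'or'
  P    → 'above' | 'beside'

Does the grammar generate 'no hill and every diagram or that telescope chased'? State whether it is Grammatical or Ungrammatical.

[S [NP [NP [Det no] [N hill]] [Conj and] [NP [NP [Det every] [N diagram]] [Conj or] [NP [Det that] [N telescope]]]] [VP [V chased]]]
The bracketing above is licensed at every node by one of the given productions, with S at the root.

Grammatical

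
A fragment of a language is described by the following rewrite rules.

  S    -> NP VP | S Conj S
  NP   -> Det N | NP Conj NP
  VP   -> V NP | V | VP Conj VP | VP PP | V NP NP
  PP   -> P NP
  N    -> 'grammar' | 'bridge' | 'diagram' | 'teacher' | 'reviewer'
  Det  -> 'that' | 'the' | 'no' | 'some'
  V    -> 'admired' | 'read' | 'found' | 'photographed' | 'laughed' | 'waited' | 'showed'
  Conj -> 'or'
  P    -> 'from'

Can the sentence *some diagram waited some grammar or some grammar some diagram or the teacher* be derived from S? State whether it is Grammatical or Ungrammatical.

Grammatical

[S [NP [Det some] [N diagram]] [VP [V waited] [NP [NP [Det some] [N grammar]] [Conj or] [NP [Det some] [N grammar]]] [NP [NP [Det some] [N diagram]] [Conj or] [NP [Det the] [N teacher]]]]]
Every word is introduced by a lexical rule and the phrasal rules combine the resulting categories into a single S.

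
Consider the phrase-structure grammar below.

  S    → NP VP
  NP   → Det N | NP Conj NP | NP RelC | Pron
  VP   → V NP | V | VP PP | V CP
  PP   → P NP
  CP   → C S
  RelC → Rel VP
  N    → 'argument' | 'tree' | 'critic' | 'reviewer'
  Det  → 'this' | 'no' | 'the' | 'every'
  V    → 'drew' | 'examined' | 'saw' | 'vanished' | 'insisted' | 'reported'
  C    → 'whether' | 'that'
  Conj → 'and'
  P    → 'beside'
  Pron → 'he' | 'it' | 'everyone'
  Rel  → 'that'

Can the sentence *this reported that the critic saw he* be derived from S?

Ungrammatical

A Det word can never sit immediately before a V word in any string this grammar generates, so the substring 'this reported' rules out a derivation.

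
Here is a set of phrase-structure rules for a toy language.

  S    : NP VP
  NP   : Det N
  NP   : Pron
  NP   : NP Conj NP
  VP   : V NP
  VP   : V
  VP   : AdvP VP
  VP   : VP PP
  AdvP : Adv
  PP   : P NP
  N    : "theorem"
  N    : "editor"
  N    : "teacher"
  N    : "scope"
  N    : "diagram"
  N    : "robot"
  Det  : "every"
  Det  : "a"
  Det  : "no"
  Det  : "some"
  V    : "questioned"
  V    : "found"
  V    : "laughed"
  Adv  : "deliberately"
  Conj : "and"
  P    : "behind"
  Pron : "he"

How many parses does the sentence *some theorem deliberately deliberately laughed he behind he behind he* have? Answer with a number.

6

Two of the 6 distinct bracketings:
[S [NP [Det some] [N theorem]] [VP [AdvP [Adv deliberately]] [VP [AdvP [Adv deliberately]] [VP [VP [VP [V laughed] [NP [Pron he]]] [PP [P behind] [NP [Pron he]]]] [PP [P behind] [NP [Pron he]]]]]]]
[S [NP [Det some] [N theorem]] [VP [AdvP [Adv deliberately]] [VP [VP [AdvP [Adv deliberately]] [VP [VP [V laughed] [NP [Pron he]]] [PP [P behind] [NP [Pron he]]]]] [PP [P behind] [NP [Pron he]]]]]]
The trees differ in how a recursive rule is bracketed over the same span.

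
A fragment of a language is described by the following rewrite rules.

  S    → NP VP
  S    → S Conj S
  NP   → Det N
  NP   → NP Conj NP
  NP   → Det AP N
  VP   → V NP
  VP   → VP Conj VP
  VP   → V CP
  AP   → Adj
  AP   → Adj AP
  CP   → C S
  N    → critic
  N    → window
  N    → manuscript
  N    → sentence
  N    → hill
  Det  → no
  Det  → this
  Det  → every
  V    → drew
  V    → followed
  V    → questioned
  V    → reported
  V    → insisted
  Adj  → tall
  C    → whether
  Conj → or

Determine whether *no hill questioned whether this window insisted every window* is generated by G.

S
  NP
    Det: no
    N: hill
  VP
    V: questioned
    CP
      C: whether
      S
        NP
          Det: this
          N: window
        VP
          V: insisted
          NP
            Det: every
            N: window
Every word is introduced by a lexical rule and the phrasal rules combine the resulting categories into a single S.

Grammatical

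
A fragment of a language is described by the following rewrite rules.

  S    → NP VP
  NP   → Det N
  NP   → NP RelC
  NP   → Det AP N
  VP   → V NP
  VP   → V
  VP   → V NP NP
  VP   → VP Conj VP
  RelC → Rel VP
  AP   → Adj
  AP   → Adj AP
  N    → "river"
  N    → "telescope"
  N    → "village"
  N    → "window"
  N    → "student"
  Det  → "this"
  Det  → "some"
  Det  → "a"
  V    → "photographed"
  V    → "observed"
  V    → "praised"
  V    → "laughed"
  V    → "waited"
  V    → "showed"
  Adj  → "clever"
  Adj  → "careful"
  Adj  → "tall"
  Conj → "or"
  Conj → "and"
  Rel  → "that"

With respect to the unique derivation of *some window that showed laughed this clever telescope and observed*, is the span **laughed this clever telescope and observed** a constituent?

[S [NP [NP [Det some] [N window]] [RelC [Rel that] [VP [V showed]]]] [VP [VP [V laughed] [NP [Det this] [AP [Adj clever]] [N telescope]]] [Conj and] [VP [V observed]]]]
The words 'laughed this clever telescope and observed' are exhaustively dominated by a single VP node (built by VP → VP Conj VP), so they form a constituent.

Yes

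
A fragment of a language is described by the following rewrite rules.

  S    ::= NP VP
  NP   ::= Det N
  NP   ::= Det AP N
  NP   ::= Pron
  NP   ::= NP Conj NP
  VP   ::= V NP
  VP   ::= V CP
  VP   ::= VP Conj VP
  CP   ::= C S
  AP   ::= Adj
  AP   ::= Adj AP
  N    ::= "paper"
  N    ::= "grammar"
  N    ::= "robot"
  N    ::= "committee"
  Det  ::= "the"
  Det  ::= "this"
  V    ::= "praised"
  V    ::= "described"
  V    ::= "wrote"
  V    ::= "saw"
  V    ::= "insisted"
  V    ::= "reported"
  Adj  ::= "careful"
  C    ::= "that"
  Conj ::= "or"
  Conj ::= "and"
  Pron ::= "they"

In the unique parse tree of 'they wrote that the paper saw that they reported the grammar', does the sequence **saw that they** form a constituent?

[S [NP [Pron they]] [VP [V wrote] [CP [C that] [S [NP [Det the] [N paper]] [VP [V saw] [CP [C that] [S [NP [Pron they]] [VP [V reported] [NP [Det the] [N grammar]]]]]]]]]]
The smallest constituent containing 'saw that they' is the VP spanning 'saw that they reported the grammar'; no single node in the tree dominates exactly the given words.

No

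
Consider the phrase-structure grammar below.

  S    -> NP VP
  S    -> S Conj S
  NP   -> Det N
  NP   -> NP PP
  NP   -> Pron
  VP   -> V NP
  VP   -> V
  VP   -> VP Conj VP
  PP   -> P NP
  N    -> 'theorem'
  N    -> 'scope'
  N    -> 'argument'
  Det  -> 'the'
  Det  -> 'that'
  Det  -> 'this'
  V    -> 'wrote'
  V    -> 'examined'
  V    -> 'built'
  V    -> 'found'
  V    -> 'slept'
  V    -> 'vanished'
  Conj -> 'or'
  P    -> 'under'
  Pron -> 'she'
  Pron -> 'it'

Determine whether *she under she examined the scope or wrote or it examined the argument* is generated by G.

Grammatical

S
  S
    NP
      NP
        Pron: she
      PP
        P: under
        NP
          Pron: she
    VP
      VP
        V: examined
        NP
          Det: the
          N: scope
      Conj: or
      VP
        V: wrote
  Conj: or
  S
    NP
      Pron: it
    VP
      V: examined
      NP
        Det: the
        N: argument
The bracketing above is licensed at every node by one of the given productions, with S at the root.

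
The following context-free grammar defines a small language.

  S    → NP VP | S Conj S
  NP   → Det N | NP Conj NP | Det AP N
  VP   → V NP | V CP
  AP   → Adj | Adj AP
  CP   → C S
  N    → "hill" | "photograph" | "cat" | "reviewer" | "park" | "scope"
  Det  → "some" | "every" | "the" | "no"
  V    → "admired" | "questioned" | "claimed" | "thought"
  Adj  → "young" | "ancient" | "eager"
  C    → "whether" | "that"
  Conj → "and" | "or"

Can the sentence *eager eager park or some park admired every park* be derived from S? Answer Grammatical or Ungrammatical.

For S → NP VP, no prefix of the string parses as an NP. The alternative S rule S → S Conj S likewise has no satisfying split.

Ungrammatical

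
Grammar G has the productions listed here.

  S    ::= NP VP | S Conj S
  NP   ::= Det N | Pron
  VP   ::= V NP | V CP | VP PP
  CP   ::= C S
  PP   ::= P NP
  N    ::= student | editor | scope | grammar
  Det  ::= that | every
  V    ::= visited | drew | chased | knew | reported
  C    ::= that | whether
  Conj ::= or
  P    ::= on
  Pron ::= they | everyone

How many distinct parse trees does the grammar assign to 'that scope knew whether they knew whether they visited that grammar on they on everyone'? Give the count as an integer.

Two of the 6 distinct bracketings:
[S [NP [Det that] [N scope]] [VP [V knew] [CP [C whether] [S [NP [Pron they]] [VP [V knew] [CP [C whether] [S [NP [Pron they]] [VP [VP [VP [V visited] [NP [Det that] [N grammar]]] [PP [P on] [NP [Pron they]]]] [PP [P on] [NP [Pron everyone]]]]]]]]]]]
[S [NP [Det that] [N scope]] [VP [V knew] [CP [C whether] [S [NP [Pron they]] [VP [VP [V knew] [CP [C whether] [S [NP [Pron they]] [VP [VP [V visited] [NP [Det that] [N grammar]]] [PP [P on] [NP [Pron they]]]]]]] [PP [P on] [NP [Pron everyone]]]]]]]]
The trees differ in how a recursive rule is bracketed over the same span.

6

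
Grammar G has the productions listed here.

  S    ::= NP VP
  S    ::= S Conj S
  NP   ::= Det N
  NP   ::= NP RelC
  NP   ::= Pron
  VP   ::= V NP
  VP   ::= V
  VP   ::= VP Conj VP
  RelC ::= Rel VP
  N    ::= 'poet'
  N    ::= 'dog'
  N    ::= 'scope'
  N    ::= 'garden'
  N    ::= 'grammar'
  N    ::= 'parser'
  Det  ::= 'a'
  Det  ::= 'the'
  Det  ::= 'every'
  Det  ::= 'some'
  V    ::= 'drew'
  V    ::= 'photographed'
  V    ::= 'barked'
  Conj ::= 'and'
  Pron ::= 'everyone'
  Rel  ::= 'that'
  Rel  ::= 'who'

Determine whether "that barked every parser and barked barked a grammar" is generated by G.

Ungrammatical

For S → NP VP, no prefix of the string parses as an NP. The alternative S rule S → S Conj S likewise has no satisfying split.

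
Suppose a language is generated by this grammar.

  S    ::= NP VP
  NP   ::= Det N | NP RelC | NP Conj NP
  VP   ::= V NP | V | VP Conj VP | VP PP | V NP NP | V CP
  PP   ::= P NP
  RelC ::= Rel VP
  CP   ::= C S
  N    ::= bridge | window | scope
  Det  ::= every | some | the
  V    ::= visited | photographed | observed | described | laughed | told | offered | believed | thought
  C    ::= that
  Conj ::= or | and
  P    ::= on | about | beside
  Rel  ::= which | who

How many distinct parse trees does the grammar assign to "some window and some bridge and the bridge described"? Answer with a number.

2

The two bracketings:
[S [NP [NP [Det some] [N window]] [Conj and] [NP [NP [Det some] [N bridge]] [Conj and] [NP [Det the] [N bridge]]]] [VP [V described]]]
[S [NP [NP [NP [Det some] [N window]] [Conj and] [NP [Det some] [N bridge]]] [Conj and] [NP [Det the] [N bridge]]] [VP [V described]]]
The trees differ in how a recursive rule is bracketed over the same span.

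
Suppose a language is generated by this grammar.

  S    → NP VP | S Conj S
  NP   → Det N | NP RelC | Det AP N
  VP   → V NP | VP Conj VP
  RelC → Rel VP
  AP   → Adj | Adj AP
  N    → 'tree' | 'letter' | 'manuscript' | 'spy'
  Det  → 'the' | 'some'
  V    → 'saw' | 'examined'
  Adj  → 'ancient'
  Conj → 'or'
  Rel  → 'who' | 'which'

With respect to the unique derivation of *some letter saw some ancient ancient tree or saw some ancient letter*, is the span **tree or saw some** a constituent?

No

[S [NP [Det some] [N letter]] [VP [VP [V saw] [NP [Det some] [AP [Adj ancient] [AP [Adj ancient]]] [N tree]]] [Conj or] [VP [V saw] [NP [Det some] [AP [Adj ancient]] [N letter]]]]]
The smallest constituent containing 'tree or saw some' is the VP spanning 'saw some ancient ancient tree or saw some ancient letter'; no single node in the tree dominates exactly the given words.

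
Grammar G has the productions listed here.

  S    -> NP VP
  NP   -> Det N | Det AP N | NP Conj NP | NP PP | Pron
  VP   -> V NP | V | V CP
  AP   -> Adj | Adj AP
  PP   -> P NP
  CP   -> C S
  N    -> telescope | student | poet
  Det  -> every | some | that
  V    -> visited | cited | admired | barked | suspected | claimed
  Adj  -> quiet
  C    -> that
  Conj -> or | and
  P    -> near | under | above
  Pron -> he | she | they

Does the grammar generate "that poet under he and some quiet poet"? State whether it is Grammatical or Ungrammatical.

Ungrammatical

For S → NP VP, every NP-prefix leaves a non-VP remainder: after 'that poet' the remainder is not a VP; after 'that poet under he' the remainder is not a VP.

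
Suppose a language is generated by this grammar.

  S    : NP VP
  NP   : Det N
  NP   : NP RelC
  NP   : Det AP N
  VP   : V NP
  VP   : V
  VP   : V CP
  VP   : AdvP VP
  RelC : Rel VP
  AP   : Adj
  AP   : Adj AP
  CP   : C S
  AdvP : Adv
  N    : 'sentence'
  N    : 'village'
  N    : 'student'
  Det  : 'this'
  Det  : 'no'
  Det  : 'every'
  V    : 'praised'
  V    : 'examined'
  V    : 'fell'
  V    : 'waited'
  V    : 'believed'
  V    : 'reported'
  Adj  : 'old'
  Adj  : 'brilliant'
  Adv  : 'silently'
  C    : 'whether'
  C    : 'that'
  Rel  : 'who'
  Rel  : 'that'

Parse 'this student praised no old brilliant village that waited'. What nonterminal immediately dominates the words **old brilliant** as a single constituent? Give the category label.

S
  NP
    Det: this
    N: student
  VP
    V: praised
    NP
      NP
        Det: no
        AP
          Adj: old
          AP
            Adj: brilliant
        N: village
      RelC
        Rel: that
        VP
          V: waited
The span 'old brilliant' is the AP node built by AP → Adj AP.

AP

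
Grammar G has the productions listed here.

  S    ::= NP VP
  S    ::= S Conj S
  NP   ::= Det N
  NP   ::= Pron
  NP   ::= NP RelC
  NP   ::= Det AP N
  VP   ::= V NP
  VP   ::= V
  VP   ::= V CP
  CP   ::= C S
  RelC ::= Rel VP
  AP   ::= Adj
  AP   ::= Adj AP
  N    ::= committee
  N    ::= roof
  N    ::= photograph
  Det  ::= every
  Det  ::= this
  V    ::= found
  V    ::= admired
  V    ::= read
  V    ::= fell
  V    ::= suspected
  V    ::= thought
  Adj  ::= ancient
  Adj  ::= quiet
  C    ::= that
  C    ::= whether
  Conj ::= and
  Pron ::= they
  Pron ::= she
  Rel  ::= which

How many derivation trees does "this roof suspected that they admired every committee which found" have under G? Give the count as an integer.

[S [NP [Det this] [N roof]] [VP [V suspected] [CP [C that] [S [NP [Pron they]] [VP [V admired] [NP [NP [Det every] [N committee]] [RelC [Rel which] [VP [V found]]]]]]]]]
No rule offers an alternative attachment or grouping for any span, so this is the only derivation.

1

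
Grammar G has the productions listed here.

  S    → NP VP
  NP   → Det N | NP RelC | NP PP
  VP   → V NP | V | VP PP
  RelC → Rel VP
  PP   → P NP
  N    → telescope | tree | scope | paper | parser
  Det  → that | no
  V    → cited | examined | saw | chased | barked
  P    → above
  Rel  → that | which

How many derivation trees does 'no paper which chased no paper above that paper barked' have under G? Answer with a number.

3

Two of the 3 distinct bracketings:
[S [NP [NP [Det no] [N paper]] [RelC [Rel which] [VP [V chased] [NP [NP [Det no] [N paper]] [PP [P above] [NP [Det that] [N paper]]]]]]] [VP [V barked]]]
[S [NP [NP [Det no] [N paper]] [RelC [Rel which] [VP [VP [V chased] [NP [Det no] [N paper]]] [PP [P above] [NP [Det that] [N paper]]]]]] [VP [V barked]]]
The difference turns on whether NP → NP PP is used at the relevant span, versus an alternative expansion of NP.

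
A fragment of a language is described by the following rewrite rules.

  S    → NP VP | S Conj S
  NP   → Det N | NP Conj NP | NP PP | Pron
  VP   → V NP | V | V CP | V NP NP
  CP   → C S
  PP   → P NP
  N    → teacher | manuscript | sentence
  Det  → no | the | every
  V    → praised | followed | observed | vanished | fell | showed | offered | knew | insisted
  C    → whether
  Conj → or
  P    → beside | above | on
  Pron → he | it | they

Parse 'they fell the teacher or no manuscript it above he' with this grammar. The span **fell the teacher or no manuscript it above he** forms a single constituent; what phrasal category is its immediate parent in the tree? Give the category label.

S

S
  NP
    Pron: they
  VP
    V: fell
    NP
      NP
        Det: the
        N: teacher
      Conj: or
      NP
        Det: no
        N: manuscript
    NP
      NP
        Pron: it
      PP
        P: above
        NP
          Pron: he
The span 'fell the teacher or no manuscript it above he' is the VP node built by VP → V NP NP.
Its mother is the S built by S → NP VP.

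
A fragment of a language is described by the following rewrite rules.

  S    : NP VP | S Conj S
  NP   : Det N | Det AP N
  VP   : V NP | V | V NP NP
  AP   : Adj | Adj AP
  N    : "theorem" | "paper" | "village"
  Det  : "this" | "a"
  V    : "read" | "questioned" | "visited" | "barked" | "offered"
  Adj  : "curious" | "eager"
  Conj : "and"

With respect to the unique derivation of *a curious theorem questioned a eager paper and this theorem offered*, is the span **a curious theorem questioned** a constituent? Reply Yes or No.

No

[S [S [NP [Det a] [AP [Adj curious]] [N theorem]] [VP [V questioned] [NP [Det a] [AP [Adj eager]] [N paper]]]] [Conj and] [S [NP [Det this] [N theorem]] [VP [V offered]]]]
The smallest constituent containing 'a curious theorem questioned' is the S spanning 'a curious theorem questioned a eager paper'; no single node in the tree dominates exactly the given words.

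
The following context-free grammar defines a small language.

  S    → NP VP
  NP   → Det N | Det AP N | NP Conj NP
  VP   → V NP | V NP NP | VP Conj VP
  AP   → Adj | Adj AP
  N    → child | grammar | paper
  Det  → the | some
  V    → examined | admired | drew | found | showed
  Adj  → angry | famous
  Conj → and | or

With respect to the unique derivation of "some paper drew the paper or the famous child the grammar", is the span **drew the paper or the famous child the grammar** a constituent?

[S [NP [Det some] [N paper]] [VP [V drew] [NP [NP [Det the] [N paper]] [Conj or] [NP [Det the] [AP [Adj famous]] [N child]]] [NP [Det the] [N grammar]]]]
The words 'drew the paper or the famous child the grammar' are exhaustively dominated by a single VP node (built by VP → V NP NP), so they form a constituent.

Yes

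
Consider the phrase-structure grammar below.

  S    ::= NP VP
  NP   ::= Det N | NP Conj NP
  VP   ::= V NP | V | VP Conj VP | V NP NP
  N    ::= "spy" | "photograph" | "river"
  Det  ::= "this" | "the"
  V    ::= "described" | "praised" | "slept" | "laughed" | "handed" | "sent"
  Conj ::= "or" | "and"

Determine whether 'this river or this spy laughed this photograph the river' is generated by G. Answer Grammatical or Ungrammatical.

[S [NP [NP [Det this] [N river]] [Conj or] [NP [Det this] [N spy]]] [VP [V laughed] [NP [Det this] [N photograph]] [NP [Det the] [N river]]]]
Every word is introduced by a lexical rule and the phrasal rules combine the resulting categories into a single S.

Grammatical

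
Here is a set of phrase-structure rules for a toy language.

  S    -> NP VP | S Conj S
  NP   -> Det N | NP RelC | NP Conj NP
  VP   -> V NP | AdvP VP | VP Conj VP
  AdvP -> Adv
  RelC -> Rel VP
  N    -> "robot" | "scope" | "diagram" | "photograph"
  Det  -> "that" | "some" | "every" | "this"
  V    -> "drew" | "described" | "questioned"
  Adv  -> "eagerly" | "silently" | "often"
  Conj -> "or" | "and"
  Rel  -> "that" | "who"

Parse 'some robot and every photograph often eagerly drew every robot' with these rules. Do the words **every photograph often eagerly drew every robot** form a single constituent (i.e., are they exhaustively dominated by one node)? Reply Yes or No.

No

[S [NP [NP [Det some] [N robot]] [Conj and] [NP [Det every] [N photograph]]] [VP [AdvP [Adv often]] [VP [AdvP [Adv eagerly]] [VP [V drew] [NP [Det every] [N robot]]]]]]
The smallest constituent containing 'every photograph often eagerly drew every robot' is the S spanning 'some robot and every photograph often eagerly drew every robot'; no single node in the tree dominates exactly the given words.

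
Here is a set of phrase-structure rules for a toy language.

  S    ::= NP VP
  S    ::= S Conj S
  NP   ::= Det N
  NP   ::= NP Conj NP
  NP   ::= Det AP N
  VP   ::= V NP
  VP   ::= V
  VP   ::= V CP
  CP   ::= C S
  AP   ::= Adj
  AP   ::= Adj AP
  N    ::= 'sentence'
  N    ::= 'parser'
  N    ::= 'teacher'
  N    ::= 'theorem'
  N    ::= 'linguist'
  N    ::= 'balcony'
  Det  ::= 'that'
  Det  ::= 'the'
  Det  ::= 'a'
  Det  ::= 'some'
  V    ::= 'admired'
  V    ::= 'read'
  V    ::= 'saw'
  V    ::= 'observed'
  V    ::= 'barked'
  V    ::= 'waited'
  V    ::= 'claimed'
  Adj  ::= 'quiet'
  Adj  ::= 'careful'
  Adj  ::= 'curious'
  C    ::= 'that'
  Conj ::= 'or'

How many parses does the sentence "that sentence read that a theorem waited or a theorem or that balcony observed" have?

The two bracketings:
[S [NP [Det that] [N sentence]] [VP [V read] [CP [C that] [S [S [NP [Det a] [N theorem]] [VP [V waited]]] [Conj or] [S [NP [NP [Det a] [N theorem]] [Conj or] [NP [Det that] [N balcony]]] [VP [V observed]]]]]]]
[S [S [NP [Det that] [N sentence]] [VP [V read] [CP [C that] [S [NP [Det a] [N theorem]] [VP [V waited]]]]]] [Conj or] [S [NP [NP [Det a] [N theorem]] [Conj or] [NP [Det that] [N balcony]]] [VP [V observed]]]]
The trees differ in how a recursive rule is bracketed over the same span.

2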